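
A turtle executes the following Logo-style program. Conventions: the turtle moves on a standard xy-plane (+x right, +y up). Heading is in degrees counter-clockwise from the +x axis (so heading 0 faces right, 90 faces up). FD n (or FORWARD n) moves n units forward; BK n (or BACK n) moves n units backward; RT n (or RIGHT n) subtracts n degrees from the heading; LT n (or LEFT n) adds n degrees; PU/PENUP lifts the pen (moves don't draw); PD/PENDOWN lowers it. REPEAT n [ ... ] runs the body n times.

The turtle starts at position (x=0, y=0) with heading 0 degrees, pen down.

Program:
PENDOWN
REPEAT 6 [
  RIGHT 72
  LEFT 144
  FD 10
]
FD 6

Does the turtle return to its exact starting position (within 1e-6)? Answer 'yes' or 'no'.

Executing turtle program step by step:
Start: pos=(0,0), heading=0, pen down
PD: pen down
REPEAT 6 [
  -- iteration 1/6 --
  RT 72: heading 0 -> 288
  LT 144: heading 288 -> 72
  FD 10: (0,0) -> (3.09,9.511) [heading=72, draw]
  -- iteration 2/6 --
  RT 72: heading 72 -> 0
  LT 144: heading 0 -> 144
  FD 10: (3.09,9.511) -> (-5,15.388) [heading=144, draw]
  -- iteration 3/6 --
  RT 72: heading 144 -> 72
  LT 144: heading 72 -> 216
  FD 10: (-5,15.388) -> (-13.09,9.511) [heading=216, draw]
  -- iteration 4/6 --
  RT 72: heading 216 -> 144
  LT 144: heading 144 -> 288
  FD 10: (-13.09,9.511) -> (-10,0) [heading=288, draw]
  -- iteration 5/6 --
  RT 72: heading 288 -> 216
  LT 144: heading 216 -> 0
  FD 10: (-10,0) -> (0,0) [heading=0, draw]
  -- iteration 6/6 --
  RT 72: heading 0 -> 288
  LT 144: heading 288 -> 72
  FD 10: (0,0) -> (3.09,9.511) [heading=72, draw]
]
FD 6: (3.09,9.511) -> (4.944,15.217) [heading=72, draw]
Final: pos=(4.944,15.217), heading=72, 7 segment(s) drawn

Start position: (0, 0)
Final position: (4.944, 15.217)
Distance = 16; >= 1e-6 -> NOT closed

Answer: no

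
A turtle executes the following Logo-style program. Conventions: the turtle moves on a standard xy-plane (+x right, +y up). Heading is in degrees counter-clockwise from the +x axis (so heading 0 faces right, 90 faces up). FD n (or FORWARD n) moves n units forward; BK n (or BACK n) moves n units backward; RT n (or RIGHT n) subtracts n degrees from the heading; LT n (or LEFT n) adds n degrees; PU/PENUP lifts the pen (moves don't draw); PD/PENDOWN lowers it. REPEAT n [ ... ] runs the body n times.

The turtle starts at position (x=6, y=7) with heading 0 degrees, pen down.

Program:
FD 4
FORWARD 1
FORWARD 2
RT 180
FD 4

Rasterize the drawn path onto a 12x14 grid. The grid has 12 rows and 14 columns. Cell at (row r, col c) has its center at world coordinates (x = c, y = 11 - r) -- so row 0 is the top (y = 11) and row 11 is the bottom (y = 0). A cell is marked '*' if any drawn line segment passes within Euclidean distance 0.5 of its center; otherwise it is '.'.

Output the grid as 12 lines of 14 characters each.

Answer: ..............
..............
..............
..............
......********
..............
..............
..............
..............
..............
..............
..............

Derivation:
Segment 0: (6,7) -> (10,7)
Segment 1: (10,7) -> (11,7)
Segment 2: (11,7) -> (13,7)
Segment 3: (13,7) -> (9,7)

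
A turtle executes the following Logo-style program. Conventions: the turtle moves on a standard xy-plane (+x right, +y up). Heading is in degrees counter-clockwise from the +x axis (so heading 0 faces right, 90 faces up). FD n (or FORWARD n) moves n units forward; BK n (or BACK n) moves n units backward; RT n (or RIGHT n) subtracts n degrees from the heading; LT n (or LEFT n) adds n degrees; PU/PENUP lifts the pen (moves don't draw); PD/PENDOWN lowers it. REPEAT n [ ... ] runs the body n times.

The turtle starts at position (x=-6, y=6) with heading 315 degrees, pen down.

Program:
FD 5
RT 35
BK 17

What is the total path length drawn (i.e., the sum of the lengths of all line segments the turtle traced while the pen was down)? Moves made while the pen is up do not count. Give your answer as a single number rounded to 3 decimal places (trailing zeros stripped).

Executing turtle program step by step:
Start: pos=(-6,6), heading=315, pen down
FD 5: (-6,6) -> (-2.464,2.464) [heading=315, draw]
RT 35: heading 315 -> 280
BK 17: (-2.464,2.464) -> (-5.416,19.206) [heading=280, draw]
Final: pos=(-5.416,19.206), heading=280, 2 segment(s) drawn

Segment lengths:
  seg 1: (-6,6) -> (-2.464,2.464), length = 5
  seg 2: (-2.464,2.464) -> (-5.416,19.206), length = 17
Total = 22

Answer: 22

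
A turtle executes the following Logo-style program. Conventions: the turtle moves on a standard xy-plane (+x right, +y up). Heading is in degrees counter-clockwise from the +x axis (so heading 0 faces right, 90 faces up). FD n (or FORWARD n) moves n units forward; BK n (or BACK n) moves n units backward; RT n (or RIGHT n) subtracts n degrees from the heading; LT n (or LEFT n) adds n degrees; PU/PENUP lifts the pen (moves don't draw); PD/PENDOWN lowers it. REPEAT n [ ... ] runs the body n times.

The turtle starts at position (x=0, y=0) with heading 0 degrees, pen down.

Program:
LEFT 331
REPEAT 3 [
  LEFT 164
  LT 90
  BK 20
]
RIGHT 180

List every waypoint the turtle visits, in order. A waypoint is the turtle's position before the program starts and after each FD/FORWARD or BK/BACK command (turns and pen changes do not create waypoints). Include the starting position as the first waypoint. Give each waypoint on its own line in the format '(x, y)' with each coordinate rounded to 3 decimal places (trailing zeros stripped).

Executing turtle program step by step:
Start: pos=(0,0), heading=0, pen down
LT 331: heading 0 -> 331
REPEAT 3 [
  -- iteration 1/3 --
  LT 164: heading 331 -> 135
  LT 90: heading 135 -> 225
  BK 20: (0,0) -> (14.142,14.142) [heading=225, draw]
  -- iteration 2/3 --
  LT 164: heading 225 -> 29
  LT 90: heading 29 -> 119
  BK 20: (14.142,14.142) -> (23.838,-3.35) [heading=119, draw]
  -- iteration 3/3 --
  LT 164: heading 119 -> 283
  LT 90: heading 283 -> 13
  BK 20: (23.838,-3.35) -> (4.351,-7.849) [heading=13, draw]
]
RT 180: heading 13 -> 193
Final: pos=(4.351,-7.849), heading=193, 3 segment(s) drawn
Waypoints (4 total):
(0, 0)
(14.142, 14.142)
(23.838, -3.35)
(4.351, -7.849)

Answer: (0, 0)
(14.142, 14.142)
(23.838, -3.35)
(4.351, -7.849)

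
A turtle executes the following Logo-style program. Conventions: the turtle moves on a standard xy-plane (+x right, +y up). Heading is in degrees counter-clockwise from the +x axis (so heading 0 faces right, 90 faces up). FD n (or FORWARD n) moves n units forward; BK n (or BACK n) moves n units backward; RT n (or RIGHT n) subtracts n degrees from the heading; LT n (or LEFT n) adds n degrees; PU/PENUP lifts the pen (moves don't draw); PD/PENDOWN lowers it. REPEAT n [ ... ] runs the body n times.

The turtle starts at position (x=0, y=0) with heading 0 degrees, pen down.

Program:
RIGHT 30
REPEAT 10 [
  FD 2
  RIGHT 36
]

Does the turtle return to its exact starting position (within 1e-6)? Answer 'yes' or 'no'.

Answer: yes

Derivation:
Executing turtle program step by step:
Start: pos=(0,0), heading=0, pen down
RT 30: heading 0 -> 330
REPEAT 10 [
  -- iteration 1/10 --
  FD 2: (0,0) -> (1.732,-1) [heading=330, draw]
  RT 36: heading 330 -> 294
  -- iteration 2/10 --
  FD 2: (1.732,-1) -> (2.546,-2.827) [heading=294, draw]
  RT 36: heading 294 -> 258
  -- iteration 3/10 --
  FD 2: (2.546,-2.827) -> (2.13,-4.783) [heading=258, draw]
  RT 36: heading 258 -> 222
  -- iteration 4/10 --
  FD 2: (2.13,-4.783) -> (0.643,-6.122) [heading=222, draw]
  RT 36: heading 222 -> 186
  -- iteration 5/10 --
  FD 2: (0.643,-6.122) -> (-1.346,-6.331) [heading=186, draw]
  RT 36: heading 186 -> 150
  -- iteration 6/10 --
  FD 2: (-1.346,-6.331) -> (-3.078,-5.331) [heading=150, draw]
  RT 36: heading 150 -> 114
  -- iteration 7/10 --
  FD 2: (-3.078,-5.331) -> (-3.891,-3.504) [heading=114, draw]
  RT 36: heading 114 -> 78
  -- iteration 8/10 --
  FD 2: (-3.891,-3.504) -> (-3.475,-1.547) [heading=78, draw]
  RT 36: heading 78 -> 42
  -- iteration 9/10 --
  FD 2: (-3.475,-1.547) -> (-1.989,-0.209) [heading=42, draw]
  RT 36: heading 42 -> 6
  -- iteration 10/10 --
  FD 2: (-1.989,-0.209) -> (0,0) [heading=6, draw]
  RT 36: heading 6 -> 330
]
Final: pos=(0,0), heading=330, 10 segment(s) drawn

Start position: (0, 0)
Final position: (0, 0)
Distance = 0; < 1e-6 -> CLOSED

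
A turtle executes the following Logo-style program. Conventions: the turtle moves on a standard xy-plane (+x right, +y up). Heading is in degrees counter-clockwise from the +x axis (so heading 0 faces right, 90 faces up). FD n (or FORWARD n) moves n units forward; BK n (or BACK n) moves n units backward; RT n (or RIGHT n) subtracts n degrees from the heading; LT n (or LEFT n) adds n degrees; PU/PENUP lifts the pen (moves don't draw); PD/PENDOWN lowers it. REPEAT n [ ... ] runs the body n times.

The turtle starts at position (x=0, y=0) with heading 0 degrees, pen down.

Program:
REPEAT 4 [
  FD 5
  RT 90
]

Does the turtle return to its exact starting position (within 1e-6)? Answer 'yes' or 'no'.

Executing turtle program step by step:
Start: pos=(0,0), heading=0, pen down
REPEAT 4 [
  -- iteration 1/4 --
  FD 5: (0,0) -> (5,0) [heading=0, draw]
  RT 90: heading 0 -> 270
  -- iteration 2/4 --
  FD 5: (5,0) -> (5,-5) [heading=270, draw]
  RT 90: heading 270 -> 180
  -- iteration 3/4 --
  FD 5: (5,-5) -> (0,-5) [heading=180, draw]
  RT 90: heading 180 -> 90
  -- iteration 4/4 --
  FD 5: (0,-5) -> (0,0) [heading=90, draw]
  RT 90: heading 90 -> 0
]
Final: pos=(0,0), heading=0, 4 segment(s) drawn

Start position: (0, 0)
Final position: (0, 0)
Distance = 0; < 1e-6 -> CLOSED

Answer: yes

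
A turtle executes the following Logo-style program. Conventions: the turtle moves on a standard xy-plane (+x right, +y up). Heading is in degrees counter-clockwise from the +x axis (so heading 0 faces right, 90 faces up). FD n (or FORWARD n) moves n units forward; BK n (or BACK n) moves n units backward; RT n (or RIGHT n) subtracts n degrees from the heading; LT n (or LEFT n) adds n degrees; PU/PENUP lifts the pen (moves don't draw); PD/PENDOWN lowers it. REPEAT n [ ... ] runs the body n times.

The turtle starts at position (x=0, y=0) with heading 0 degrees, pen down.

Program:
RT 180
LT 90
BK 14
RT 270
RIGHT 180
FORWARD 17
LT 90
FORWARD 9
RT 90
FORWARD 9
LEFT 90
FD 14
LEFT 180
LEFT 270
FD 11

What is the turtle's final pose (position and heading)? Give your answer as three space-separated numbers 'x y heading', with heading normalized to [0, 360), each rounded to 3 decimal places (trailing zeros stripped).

Answer: -15 -9 0

Derivation:
Executing turtle program step by step:
Start: pos=(0,0), heading=0, pen down
RT 180: heading 0 -> 180
LT 90: heading 180 -> 270
BK 14: (0,0) -> (0,14) [heading=270, draw]
RT 270: heading 270 -> 0
RT 180: heading 0 -> 180
FD 17: (0,14) -> (-17,14) [heading=180, draw]
LT 90: heading 180 -> 270
FD 9: (-17,14) -> (-17,5) [heading=270, draw]
RT 90: heading 270 -> 180
FD 9: (-17,5) -> (-26,5) [heading=180, draw]
LT 90: heading 180 -> 270
FD 14: (-26,5) -> (-26,-9) [heading=270, draw]
LT 180: heading 270 -> 90
LT 270: heading 90 -> 0
FD 11: (-26,-9) -> (-15,-9) [heading=0, draw]
Final: pos=(-15,-9), heading=0, 6 segment(s) drawn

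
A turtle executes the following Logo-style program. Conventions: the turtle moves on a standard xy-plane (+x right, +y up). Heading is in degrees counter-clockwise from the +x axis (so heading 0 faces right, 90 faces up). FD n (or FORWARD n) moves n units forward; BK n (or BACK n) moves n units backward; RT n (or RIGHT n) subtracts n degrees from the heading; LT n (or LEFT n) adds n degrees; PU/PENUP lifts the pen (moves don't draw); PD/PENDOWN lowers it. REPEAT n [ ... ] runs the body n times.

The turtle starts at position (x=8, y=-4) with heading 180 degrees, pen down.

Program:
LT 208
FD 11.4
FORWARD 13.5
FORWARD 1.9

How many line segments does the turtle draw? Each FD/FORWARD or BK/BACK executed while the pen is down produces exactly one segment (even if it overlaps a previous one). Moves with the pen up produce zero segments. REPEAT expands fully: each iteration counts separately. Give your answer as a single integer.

Answer: 3

Derivation:
Executing turtle program step by step:
Start: pos=(8,-4), heading=180, pen down
LT 208: heading 180 -> 28
FD 11.4: (8,-4) -> (18.066,1.352) [heading=28, draw]
FD 13.5: (18.066,1.352) -> (29.985,7.69) [heading=28, draw]
FD 1.9: (29.985,7.69) -> (31.663,8.582) [heading=28, draw]
Final: pos=(31.663,8.582), heading=28, 3 segment(s) drawn
Segments drawn: 3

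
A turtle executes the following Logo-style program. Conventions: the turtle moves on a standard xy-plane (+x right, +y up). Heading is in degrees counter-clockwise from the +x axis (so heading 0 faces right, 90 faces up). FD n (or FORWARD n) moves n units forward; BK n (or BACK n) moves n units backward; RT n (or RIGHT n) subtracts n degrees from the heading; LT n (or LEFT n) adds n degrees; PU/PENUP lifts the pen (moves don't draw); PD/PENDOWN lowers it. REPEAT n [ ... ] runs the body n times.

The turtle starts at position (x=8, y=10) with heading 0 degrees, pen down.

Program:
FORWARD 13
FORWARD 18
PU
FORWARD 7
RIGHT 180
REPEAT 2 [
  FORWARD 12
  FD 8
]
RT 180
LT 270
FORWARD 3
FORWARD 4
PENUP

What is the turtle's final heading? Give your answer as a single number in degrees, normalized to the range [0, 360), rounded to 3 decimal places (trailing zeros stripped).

Executing turtle program step by step:
Start: pos=(8,10), heading=0, pen down
FD 13: (8,10) -> (21,10) [heading=0, draw]
FD 18: (21,10) -> (39,10) [heading=0, draw]
PU: pen up
FD 7: (39,10) -> (46,10) [heading=0, move]
RT 180: heading 0 -> 180
REPEAT 2 [
  -- iteration 1/2 --
  FD 12: (46,10) -> (34,10) [heading=180, move]
  FD 8: (34,10) -> (26,10) [heading=180, move]
  -- iteration 2/2 --
  FD 12: (26,10) -> (14,10) [heading=180, move]
  FD 8: (14,10) -> (6,10) [heading=180, move]
]
RT 180: heading 180 -> 0
LT 270: heading 0 -> 270
FD 3: (6,10) -> (6,7) [heading=270, move]
FD 4: (6,7) -> (6,3) [heading=270, move]
PU: pen up
Final: pos=(6,3), heading=270, 2 segment(s) drawn

Answer: 270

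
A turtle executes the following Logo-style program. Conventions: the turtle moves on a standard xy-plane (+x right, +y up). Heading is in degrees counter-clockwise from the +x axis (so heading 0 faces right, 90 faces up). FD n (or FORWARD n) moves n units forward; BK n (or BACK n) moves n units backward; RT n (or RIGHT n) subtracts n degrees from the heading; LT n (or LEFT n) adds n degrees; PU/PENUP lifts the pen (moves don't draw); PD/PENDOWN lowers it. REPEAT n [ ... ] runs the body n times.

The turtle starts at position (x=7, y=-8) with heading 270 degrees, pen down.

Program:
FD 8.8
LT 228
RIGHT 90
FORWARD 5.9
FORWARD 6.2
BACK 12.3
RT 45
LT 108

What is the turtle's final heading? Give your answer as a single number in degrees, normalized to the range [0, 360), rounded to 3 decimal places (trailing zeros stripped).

Answer: 111

Derivation:
Executing turtle program step by step:
Start: pos=(7,-8), heading=270, pen down
FD 8.8: (7,-8) -> (7,-16.8) [heading=270, draw]
LT 228: heading 270 -> 138
RT 90: heading 138 -> 48
FD 5.9: (7,-16.8) -> (10.948,-12.415) [heading=48, draw]
FD 6.2: (10.948,-12.415) -> (15.096,-7.808) [heading=48, draw]
BK 12.3: (15.096,-7.808) -> (6.866,-16.949) [heading=48, draw]
RT 45: heading 48 -> 3
LT 108: heading 3 -> 111
Final: pos=(6.866,-16.949), heading=111, 4 segment(s) drawn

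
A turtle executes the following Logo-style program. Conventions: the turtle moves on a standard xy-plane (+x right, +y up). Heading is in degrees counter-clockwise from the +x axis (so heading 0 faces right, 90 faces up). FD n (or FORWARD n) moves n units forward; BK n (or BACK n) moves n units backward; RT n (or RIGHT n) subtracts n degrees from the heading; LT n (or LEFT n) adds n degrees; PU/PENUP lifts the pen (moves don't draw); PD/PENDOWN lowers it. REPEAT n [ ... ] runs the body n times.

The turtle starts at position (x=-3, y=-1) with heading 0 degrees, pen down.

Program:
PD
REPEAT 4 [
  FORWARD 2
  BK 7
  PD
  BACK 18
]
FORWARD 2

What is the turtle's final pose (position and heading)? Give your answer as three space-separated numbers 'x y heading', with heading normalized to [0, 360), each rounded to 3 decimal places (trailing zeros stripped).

Answer: -93 -1 0

Derivation:
Executing turtle program step by step:
Start: pos=(-3,-1), heading=0, pen down
PD: pen down
REPEAT 4 [
  -- iteration 1/4 --
  FD 2: (-3,-1) -> (-1,-1) [heading=0, draw]
  BK 7: (-1,-1) -> (-8,-1) [heading=0, draw]
  PD: pen down
  BK 18: (-8,-1) -> (-26,-1) [heading=0, draw]
  -- iteration 2/4 --
  FD 2: (-26,-1) -> (-24,-1) [heading=0, draw]
  BK 7: (-24,-1) -> (-31,-1) [heading=0, draw]
  PD: pen down
  BK 18: (-31,-1) -> (-49,-1) [heading=0, draw]
  -- iteration 3/4 --
  FD 2: (-49,-1) -> (-47,-1) [heading=0, draw]
  BK 7: (-47,-1) -> (-54,-1) [heading=0, draw]
  PD: pen down
  BK 18: (-54,-1) -> (-72,-1) [heading=0, draw]
  -- iteration 4/4 --
  FD 2: (-72,-1) -> (-70,-1) [heading=0, draw]
  BK 7: (-70,-1) -> (-77,-1) [heading=0, draw]
  PD: pen down
  BK 18: (-77,-1) -> (-95,-1) [heading=0, draw]
]
FD 2: (-95,-1) -> (-93,-1) [heading=0, draw]
Final: pos=(-93,-1), heading=0, 13 segment(s) drawn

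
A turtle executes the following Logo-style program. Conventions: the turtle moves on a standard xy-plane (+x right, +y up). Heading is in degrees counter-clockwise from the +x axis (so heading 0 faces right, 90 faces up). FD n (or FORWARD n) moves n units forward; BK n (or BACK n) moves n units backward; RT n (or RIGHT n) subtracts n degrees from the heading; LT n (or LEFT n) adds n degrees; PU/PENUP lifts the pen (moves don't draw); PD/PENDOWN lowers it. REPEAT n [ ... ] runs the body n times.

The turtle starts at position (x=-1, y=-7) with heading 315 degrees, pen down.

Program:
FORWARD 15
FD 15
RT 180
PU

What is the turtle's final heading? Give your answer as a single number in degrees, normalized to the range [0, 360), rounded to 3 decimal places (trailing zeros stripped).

Answer: 135

Derivation:
Executing turtle program step by step:
Start: pos=(-1,-7), heading=315, pen down
FD 15: (-1,-7) -> (9.607,-17.607) [heading=315, draw]
FD 15: (9.607,-17.607) -> (20.213,-28.213) [heading=315, draw]
RT 180: heading 315 -> 135
PU: pen up
Final: pos=(20.213,-28.213), heading=135, 2 segment(s) drawn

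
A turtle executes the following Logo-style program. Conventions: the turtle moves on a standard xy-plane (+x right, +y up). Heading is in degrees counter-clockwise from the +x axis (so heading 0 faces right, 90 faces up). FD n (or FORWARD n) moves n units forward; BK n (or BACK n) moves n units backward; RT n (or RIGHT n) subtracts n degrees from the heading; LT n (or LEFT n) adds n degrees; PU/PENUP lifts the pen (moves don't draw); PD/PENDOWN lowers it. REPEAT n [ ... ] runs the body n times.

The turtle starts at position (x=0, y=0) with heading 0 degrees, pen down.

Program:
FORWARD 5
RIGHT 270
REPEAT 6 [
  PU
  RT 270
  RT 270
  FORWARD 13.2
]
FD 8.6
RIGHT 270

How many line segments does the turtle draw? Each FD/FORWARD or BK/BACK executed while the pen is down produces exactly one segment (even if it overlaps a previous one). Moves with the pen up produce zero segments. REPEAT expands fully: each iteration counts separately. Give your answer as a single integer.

Answer: 1

Derivation:
Executing turtle program step by step:
Start: pos=(0,0), heading=0, pen down
FD 5: (0,0) -> (5,0) [heading=0, draw]
RT 270: heading 0 -> 90
REPEAT 6 [
  -- iteration 1/6 --
  PU: pen up
  RT 270: heading 90 -> 180
  RT 270: heading 180 -> 270
  FD 13.2: (5,0) -> (5,-13.2) [heading=270, move]
  -- iteration 2/6 --
  PU: pen up
  RT 270: heading 270 -> 0
  RT 270: heading 0 -> 90
  FD 13.2: (5,-13.2) -> (5,0) [heading=90, move]
  -- iteration 3/6 --
  PU: pen up
  RT 270: heading 90 -> 180
  RT 270: heading 180 -> 270
  FD 13.2: (5,0) -> (5,-13.2) [heading=270, move]
  -- iteration 4/6 --
  PU: pen up
  RT 270: heading 270 -> 0
  RT 270: heading 0 -> 90
  FD 13.2: (5,-13.2) -> (5,0) [heading=90, move]
  -- iteration 5/6 --
  PU: pen up
  RT 270: heading 90 -> 180
  RT 270: heading 180 -> 270
  FD 13.2: (5,0) -> (5,-13.2) [heading=270, move]
  -- iteration 6/6 --
  PU: pen up
  RT 270: heading 270 -> 0
  RT 270: heading 0 -> 90
  FD 13.2: (5,-13.2) -> (5,0) [heading=90, move]
]
FD 8.6: (5,0) -> (5,8.6) [heading=90, move]
RT 270: heading 90 -> 180
Final: pos=(5,8.6), heading=180, 1 segment(s) drawn
Segments drawn: 1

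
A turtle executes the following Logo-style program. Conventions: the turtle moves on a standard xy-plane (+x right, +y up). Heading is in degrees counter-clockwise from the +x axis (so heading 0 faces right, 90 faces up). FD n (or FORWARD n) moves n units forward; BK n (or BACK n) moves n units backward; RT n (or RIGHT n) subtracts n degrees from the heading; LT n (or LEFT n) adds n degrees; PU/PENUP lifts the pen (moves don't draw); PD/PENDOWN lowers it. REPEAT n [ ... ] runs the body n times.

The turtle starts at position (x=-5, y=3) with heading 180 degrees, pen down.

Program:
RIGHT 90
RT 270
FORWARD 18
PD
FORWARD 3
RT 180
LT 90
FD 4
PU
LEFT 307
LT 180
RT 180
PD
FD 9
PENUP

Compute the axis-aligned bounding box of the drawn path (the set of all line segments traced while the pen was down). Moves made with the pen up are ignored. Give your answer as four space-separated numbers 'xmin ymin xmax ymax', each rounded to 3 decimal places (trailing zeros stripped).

Answer: -26 3 -5 12.416

Derivation:
Executing turtle program step by step:
Start: pos=(-5,3), heading=180, pen down
RT 90: heading 180 -> 90
RT 270: heading 90 -> 180
FD 18: (-5,3) -> (-23,3) [heading=180, draw]
PD: pen down
FD 3: (-23,3) -> (-26,3) [heading=180, draw]
RT 180: heading 180 -> 0
LT 90: heading 0 -> 90
FD 4: (-26,3) -> (-26,7) [heading=90, draw]
PU: pen up
LT 307: heading 90 -> 37
LT 180: heading 37 -> 217
RT 180: heading 217 -> 37
PD: pen down
FD 9: (-26,7) -> (-18.812,12.416) [heading=37, draw]
PU: pen up
Final: pos=(-18.812,12.416), heading=37, 4 segment(s) drawn

Segment endpoints: x in {-26, -23, -18.812, -5}, y in {3, 3, 3, 7, 12.416}
xmin=-26, ymin=3, xmax=-5, ymax=12.416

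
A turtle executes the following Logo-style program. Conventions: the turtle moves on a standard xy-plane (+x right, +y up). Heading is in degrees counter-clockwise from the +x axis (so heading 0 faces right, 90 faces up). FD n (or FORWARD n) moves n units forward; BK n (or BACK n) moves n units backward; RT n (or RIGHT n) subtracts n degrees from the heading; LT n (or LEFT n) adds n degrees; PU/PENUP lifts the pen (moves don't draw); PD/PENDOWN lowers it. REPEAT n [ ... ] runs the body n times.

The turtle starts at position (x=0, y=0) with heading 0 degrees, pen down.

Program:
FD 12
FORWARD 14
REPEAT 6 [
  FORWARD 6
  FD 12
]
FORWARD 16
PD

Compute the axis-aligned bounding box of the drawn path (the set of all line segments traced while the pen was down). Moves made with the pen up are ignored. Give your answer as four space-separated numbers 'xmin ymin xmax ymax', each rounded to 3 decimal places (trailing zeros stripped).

Executing turtle program step by step:
Start: pos=(0,0), heading=0, pen down
FD 12: (0,0) -> (12,0) [heading=0, draw]
FD 14: (12,0) -> (26,0) [heading=0, draw]
REPEAT 6 [
  -- iteration 1/6 --
  FD 6: (26,0) -> (32,0) [heading=0, draw]
  FD 12: (32,0) -> (44,0) [heading=0, draw]
  -- iteration 2/6 --
  FD 6: (44,0) -> (50,0) [heading=0, draw]
  FD 12: (50,0) -> (62,0) [heading=0, draw]
  -- iteration 3/6 --
  FD 6: (62,0) -> (68,0) [heading=0, draw]
  FD 12: (68,0) -> (80,0) [heading=0, draw]
  -- iteration 4/6 --
  FD 6: (80,0) -> (86,0) [heading=0, draw]
  FD 12: (86,0) -> (98,0) [heading=0, draw]
  -- iteration 5/6 --
  FD 6: (98,0) -> (104,0) [heading=0, draw]
  FD 12: (104,0) -> (116,0) [heading=0, draw]
  -- iteration 6/6 --
  FD 6: (116,0) -> (122,0) [heading=0, draw]
  FD 12: (122,0) -> (134,0) [heading=0, draw]
]
FD 16: (134,0) -> (150,0) [heading=0, draw]
PD: pen down
Final: pos=(150,0), heading=0, 15 segment(s) drawn

Segment endpoints: x in {0, 12, 26, 32, 44, 50, 62, 68, 80, 86, 98, 104, 116, 122, 134, 150}, y in {0}
xmin=0, ymin=0, xmax=150, ymax=0

Answer: 0 0 150 0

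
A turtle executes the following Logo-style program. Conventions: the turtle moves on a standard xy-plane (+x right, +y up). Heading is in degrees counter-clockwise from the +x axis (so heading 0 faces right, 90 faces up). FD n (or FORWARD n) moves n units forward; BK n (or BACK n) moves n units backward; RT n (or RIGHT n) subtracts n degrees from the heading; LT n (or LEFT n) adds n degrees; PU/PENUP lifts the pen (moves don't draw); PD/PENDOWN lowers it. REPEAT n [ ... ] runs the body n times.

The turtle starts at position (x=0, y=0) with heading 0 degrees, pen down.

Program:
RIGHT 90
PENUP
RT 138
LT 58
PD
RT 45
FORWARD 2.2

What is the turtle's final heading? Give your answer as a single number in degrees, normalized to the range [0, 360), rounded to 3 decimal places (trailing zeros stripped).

Executing turtle program step by step:
Start: pos=(0,0), heading=0, pen down
RT 90: heading 0 -> 270
PU: pen up
RT 138: heading 270 -> 132
LT 58: heading 132 -> 190
PD: pen down
RT 45: heading 190 -> 145
FD 2.2: (0,0) -> (-1.802,1.262) [heading=145, draw]
Final: pos=(-1.802,1.262), heading=145, 1 segment(s) drawn

Answer: 145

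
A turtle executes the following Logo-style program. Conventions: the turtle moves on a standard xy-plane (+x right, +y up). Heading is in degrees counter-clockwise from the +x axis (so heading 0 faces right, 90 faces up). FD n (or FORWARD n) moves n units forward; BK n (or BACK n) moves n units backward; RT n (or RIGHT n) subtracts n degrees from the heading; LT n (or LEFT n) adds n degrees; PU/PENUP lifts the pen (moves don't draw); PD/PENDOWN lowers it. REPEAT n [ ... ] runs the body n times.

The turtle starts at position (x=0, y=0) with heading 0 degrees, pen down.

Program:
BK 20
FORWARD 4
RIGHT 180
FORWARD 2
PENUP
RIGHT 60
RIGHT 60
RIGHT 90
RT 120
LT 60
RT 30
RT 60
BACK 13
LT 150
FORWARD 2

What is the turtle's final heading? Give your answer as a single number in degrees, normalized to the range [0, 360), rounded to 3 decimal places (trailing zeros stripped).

Answer: 330

Derivation:
Executing turtle program step by step:
Start: pos=(0,0), heading=0, pen down
BK 20: (0,0) -> (-20,0) [heading=0, draw]
FD 4: (-20,0) -> (-16,0) [heading=0, draw]
RT 180: heading 0 -> 180
FD 2: (-16,0) -> (-18,0) [heading=180, draw]
PU: pen up
RT 60: heading 180 -> 120
RT 60: heading 120 -> 60
RT 90: heading 60 -> 330
RT 120: heading 330 -> 210
LT 60: heading 210 -> 270
RT 30: heading 270 -> 240
RT 60: heading 240 -> 180
BK 13: (-18,0) -> (-5,0) [heading=180, move]
LT 150: heading 180 -> 330
FD 2: (-5,0) -> (-3.268,-1) [heading=330, move]
Final: pos=(-3.268,-1), heading=330, 3 segment(s) drawn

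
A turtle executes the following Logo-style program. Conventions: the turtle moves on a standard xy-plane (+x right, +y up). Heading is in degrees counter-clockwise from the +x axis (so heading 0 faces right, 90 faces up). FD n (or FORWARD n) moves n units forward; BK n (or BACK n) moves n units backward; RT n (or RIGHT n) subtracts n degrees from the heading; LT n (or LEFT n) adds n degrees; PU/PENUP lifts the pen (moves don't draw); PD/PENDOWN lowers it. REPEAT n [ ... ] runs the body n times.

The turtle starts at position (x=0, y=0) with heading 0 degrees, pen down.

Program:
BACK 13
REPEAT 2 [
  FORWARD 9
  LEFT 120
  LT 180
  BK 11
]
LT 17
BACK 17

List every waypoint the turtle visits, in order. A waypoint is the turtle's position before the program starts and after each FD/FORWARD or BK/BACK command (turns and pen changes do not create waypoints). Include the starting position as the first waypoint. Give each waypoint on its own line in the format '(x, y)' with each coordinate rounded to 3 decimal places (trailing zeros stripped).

Answer: (0, 0)
(-13, 0)
(-4, 0)
(-9.5, 9.526)
(-5, 1.732)
(0.5, 11.258)
(4.324, 27.823)

Derivation:
Executing turtle program step by step:
Start: pos=(0,0), heading=0, pen down
BK 13: (0,0) -> (-13,0) [heading=0, draw]
REPEAT 2 [
  -- iteration 1/2 --
  FD 9: (-13,0) -> (-4,0) [heading=0, draw]
  LT 120: heading 0 -> 120
  LT 180: heading 120 -> 300
  BK 11: (-4,0) -> (-9.5,9.526) [heading=300, draw]
  -- iteration 2/2 --
  FD 9: (-9.5,9.526) -> (-5,1.732) [heading=300, draw]
  LT 120: heading 300 -> 60
  LT 180: heading 60 -> 240
  BK 11: (-5,1.732) -> (0.5,11.258) [heading=240, draw]
]
LT 17: heading 240 -> 257
BK 17: (0.5,11.258) -> (4.324,27.823) [heading=257, draw]
Final: pos=(4.324,27.823), heading=257, 6 segment(s) drawn
Waypoints (7 total):
(0, 0)
(-13, 0)
(-4, 0)
(-9.5, 9.526)
(-5, 1.732)
(0.5, 11.258)
(4.324, 27.823)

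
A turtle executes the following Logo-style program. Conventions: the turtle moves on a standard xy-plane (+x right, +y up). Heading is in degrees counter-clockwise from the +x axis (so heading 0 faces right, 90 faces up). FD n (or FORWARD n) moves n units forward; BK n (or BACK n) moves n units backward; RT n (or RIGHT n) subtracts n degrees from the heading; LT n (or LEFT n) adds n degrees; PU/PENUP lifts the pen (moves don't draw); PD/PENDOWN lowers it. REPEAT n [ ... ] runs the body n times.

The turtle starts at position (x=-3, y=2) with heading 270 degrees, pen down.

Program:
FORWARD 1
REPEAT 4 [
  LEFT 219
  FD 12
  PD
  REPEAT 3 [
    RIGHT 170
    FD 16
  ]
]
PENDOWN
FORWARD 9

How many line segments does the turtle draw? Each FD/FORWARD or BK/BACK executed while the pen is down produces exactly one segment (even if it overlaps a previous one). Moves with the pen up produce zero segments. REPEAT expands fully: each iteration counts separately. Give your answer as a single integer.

Executing turtle program step by step:
Start: pos=(-3,2), heading=270, pen down
FD 1: (-3,2) -> (-3,1) [heading=270, draw]
REPEAT 4 [
  -- iteration 1/4 --
  LT 219: heading 270 -> 129
  FD 12: (-3,1) -> (-10.552,10.326) [heading=129, draw]
  PD: pen down
  REPEAT 3 [
    -- iteration 1/3 --
    RT 170: heading 129 -> 319
    FD 16: (-10.552,10.326) -> (1.524,-0.171) [heading=319, draw]
    -- iteration 2/3 --
    RT 170: heading 319 -> 149
    FD 16: (1.524,-0.171) -> (-12.191,8.069) [heading=149, draw]
    -- iteration 3/3 --
    RT 170: heading 149 -> 339
    FD 16: (-12.191,8.069) -> (2.746,2.336) [heading=339, draw]
  ]
  -- iteration 2/4 --
  LT 219: heading 339 -> 198
  FD 12: (2.746,2.336) -> (-8.667,-1.373) [heading=198, draw]
  PD: pen down
  REPEAT 3 [
    -- iteration 1/3 --
    RT 170: heading 198 -> 28
    FD 16: (-8.667,-1.373) -> (5.461,6.139) [heading=28, draw]
    -- iteration 2/3 --
    RT 170: heading 28 -> 218
    FD 16: (5.461,6.139) -> (-7.148,-3.712) [heading=218, draw]
    -- iteration 3/3 --
    RT 170: heading 218 -> 48
    FD 16: (-7.148,-3.712) -> (3.559,8.179) [heading=48, draw]
  ]
  -- iteration 3/4 --
  LT 219: heading 48 -> 267
  FD 12: (3.559,8.179) -> (2.93,-3.805) [heading=267, draw]
  PD: pen down
  REPEAT 3 [
    -- iteration 1/3 --
    RT 170: heading 267 -> 97
    FD 16: (2.93,-3.805) -> (0.981,12.076) [heading=97, draw]
    -- iteration 2/3 --
    RT 170: heading 97 -> 287
    FD 16: (0.981,12.076) -> (5.659,-3.225) [heading=287, draw]
    -- iteration 3/3 --
    RT 170: heading 287 -> 117
    FD 16: (5.659,-3.225) -> (-1.605,11.031) [heading=117, draw]
  ]
  -- iteration 4/4 --
  LT 219: heading 117 -> 336
  FD 12: (-1.605,11.031) -> (9.357,6.15) [heading=336, draw]
  PD: pen down
  REPEAT 3 [
    -- iteration 1/3 --
    RT 170: heading 336 -> 166
    FD 16: (9.357,6.15) -> (-6.168,10.021) [heading=166, draw]
    -- iteration 2/3 --
    RT 170: heading 166 -> 356
    FD 16: (-6.168,10.021) -> (9.794,8.905) [heading=356, draw]
    -- iteration 3/3 --
    RT 170: heading 356 -> 186
    FD 16: (9.794,8.905) -> (-6.119,7.232) [heading=186, draw]
  ]
]
PD: pen down
FD 9: (-6.119,7.232) -> (-15.07,6.292) [heading=186, draw]
Final: pos=(-15.07,6.292), heading=186, 18 segment(s) drawn
Segments drawn: 18

Answer: 18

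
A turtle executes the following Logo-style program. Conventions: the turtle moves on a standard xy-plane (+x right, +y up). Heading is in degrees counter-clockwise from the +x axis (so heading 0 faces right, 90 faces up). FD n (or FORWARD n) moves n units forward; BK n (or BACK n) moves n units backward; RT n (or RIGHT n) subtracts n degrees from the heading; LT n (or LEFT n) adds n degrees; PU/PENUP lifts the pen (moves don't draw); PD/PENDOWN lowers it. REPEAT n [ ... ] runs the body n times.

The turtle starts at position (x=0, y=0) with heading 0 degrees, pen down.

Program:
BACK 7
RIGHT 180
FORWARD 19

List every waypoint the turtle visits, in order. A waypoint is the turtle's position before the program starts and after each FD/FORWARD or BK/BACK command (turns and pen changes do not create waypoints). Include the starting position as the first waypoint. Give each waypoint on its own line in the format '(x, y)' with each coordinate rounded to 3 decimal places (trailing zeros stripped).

Executing turtle program step by step:
Start: pos=(0,0), heading=0, pen down
BK 7: (0,0) -> (-7,0) [heading=0, draw]
RT 180: heading 0 -> 180
FD 19: (-7,0) -> (-26,0) [heading=180, draw]
Final: pos=(-26,0), heading=180, 2 segment(s) drawn
Waypoints (3 total):
(0, 0)
(-7, 0)
(-26, 0)

Answer: (0, 0)
(-7, 0)
(-26, 0)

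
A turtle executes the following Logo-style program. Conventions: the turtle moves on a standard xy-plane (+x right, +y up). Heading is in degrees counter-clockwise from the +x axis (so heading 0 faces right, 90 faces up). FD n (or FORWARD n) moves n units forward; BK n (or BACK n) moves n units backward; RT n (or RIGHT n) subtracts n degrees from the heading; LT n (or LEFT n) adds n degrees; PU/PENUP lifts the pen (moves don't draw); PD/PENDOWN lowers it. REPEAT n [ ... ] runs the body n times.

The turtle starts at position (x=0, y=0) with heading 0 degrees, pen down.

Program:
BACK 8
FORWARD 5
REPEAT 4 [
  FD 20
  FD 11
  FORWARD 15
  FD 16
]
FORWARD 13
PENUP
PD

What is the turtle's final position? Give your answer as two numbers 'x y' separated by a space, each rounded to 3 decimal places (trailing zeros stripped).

Executing turtle program step by step:
Start: pos=(0,0), heading=0, pen down
BK 8: (0,0) -> (-8,0) [heading=0, draw]
FD 5: (-8,0) -> (-3,0) [heading=0, draw]
REPEAT 4 [
  -- iteration 1/4 --
  FD 20: (-3,0) -> (17,0) [heading=0, draw]
  FD 11: (17,0) -> (28,0) [heading=0, draw]
  FD 15: (28,0) -> (43,0) [heading=0, draw]
  FD 16: (43,0) -> (59,0) [heading=0, draw]
  -- iteration 2/4 --
  FD 20: (59,0) -> (79,0) [heading=0, draw]
  FD 11: (79,0) -> (90,0) [heading=0, draw]
  FD 15: (90,0) -> (105,0) [heading=0, draw]
  FD 16: (105,0) -> (121,0) [heading=0, draw]
  -- iteration 3/4 --
  FD 20: (121,0) -> (141,0) [heading=0, draw]
  FD 11: (141,0) -> (152,0) [heading=0, draw]
  FD 15: (152,0) -> (167,0) [heading=0, draw]
  FD 16: (167,0) -> (183,0) [heading=0, draw]
  -- iteration 4/4 --
  FD 20: (183,0) -> (203,0) [heading=0, draw]
  FD 11: (203,0) -> (214,0) [heading=0, draw]
  FD 15: (214,0) -> (229,0) [heading=0, draw]
  FD 16: (229,0) -> (245,0) [heading=0, draw]
]
FD 13: (245,0) -> (258,0) [heading=0, draw]
PU: pen up
PD: pen down
Final: pos=(258,0), heading=0, 19 segment(s) drawn

Answer: 258 0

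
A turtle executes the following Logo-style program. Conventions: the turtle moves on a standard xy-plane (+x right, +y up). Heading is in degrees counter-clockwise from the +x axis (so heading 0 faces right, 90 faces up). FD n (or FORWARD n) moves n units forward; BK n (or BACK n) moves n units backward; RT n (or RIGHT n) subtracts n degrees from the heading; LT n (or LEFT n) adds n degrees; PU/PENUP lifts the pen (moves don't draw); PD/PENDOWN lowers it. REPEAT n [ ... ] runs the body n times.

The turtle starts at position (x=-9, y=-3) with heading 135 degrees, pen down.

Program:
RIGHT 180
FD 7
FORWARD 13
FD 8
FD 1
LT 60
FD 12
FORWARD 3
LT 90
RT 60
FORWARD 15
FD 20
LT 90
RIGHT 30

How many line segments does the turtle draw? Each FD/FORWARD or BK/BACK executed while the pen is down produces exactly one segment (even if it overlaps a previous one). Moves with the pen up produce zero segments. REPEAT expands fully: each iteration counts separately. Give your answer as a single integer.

Answer: 8

Derivation:
Executing turtle program step by step:
Start: pos=(-9,-3), heading=135, pen down
RT 180: heading 135 -> 315
FD 7: (-9,-3) -> (-4.05,-7.95) [heading=315, draw]
FD 13: (-4.05,-7.95) -> (5.142,-17.142) [heading=315, draw]
FD 8: (5.142,-17.142) -> (10.799,-22.799) [heading=315, draw]
FD 1: (10.799,-22.799) -> (11.506,-23.506) [heading=315, draw]
LT 60: heading 315 -> 15
FD 12: (11.506,-23.506) -> (23.097,-20.4) [heading=15, draw]
FD 3: (23.097,-20.4) -> (25.995,-19.624) [heading=15, draw]
LT 90: heading 15 -> 105
RT 60: heading 105 -> 45
FD 15: (25.995,-19.624) -> (36.602,-9.017) [heading=45, draw]
FD 20: (36.602,-9.017) -> (50.744,5.125) [heading=45, draw]
LT 90: heading 45 -> 135
RT 30: heading 135 -> 105
Final: pos=(50.744,5.125), heading=105, 8 segment(s) drawn
Segments drawn: 8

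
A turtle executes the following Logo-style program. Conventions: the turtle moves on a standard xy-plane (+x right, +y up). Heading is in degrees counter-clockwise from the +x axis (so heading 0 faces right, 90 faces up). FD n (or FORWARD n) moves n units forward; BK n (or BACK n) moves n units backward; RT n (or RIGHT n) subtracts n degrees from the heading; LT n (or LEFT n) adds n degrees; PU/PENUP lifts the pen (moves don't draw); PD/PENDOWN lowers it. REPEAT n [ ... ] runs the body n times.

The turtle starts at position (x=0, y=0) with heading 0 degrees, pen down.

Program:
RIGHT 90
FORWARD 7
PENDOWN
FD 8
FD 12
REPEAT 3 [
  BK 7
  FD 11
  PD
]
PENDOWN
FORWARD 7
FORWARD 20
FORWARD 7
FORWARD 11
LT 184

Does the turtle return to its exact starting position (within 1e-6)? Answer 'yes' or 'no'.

Answer: no

Derivation:
Executing turtle program step by step:
Start: pos=(0,0), heading=0, pen down
RT 90: heading 0 -> 270
FD 7: (0,0) -> (0,-7) [heading=270, draw]
PD: pen down
FD 8: (0,-7) -> (0,-15) [heading=270, draw]
FD 12: (0,-15) -> (0,-27) [heading=270, draw]
REPEAT 3 [
  -- iteration 1/3 --
  BK 7: (0,-27) -> (0,-20) [heading=270, draw]
  FD 11: (0,-20) -> (0,-31) [heading=270, draw]
  PD: pen down
  -- iteration 2/3 --
  BK 7: (0,-31) -> (0,-24) [heading=270, draw]
  FD 11: (0,-24) -> (0,-35) [heading=270, draw]
  PD: pen down
  -- iteration 3/3 --
  BK 7: (0,-35) -> (0,-28) [heading=270, draw]
  FD 11: (0,-28) -> (0,-39) [heading=270, draw]
  PD: pen down
]
PD: pen down
FD 7: (0,-39) -> (0,-46) [heading=270, draw]
FD 20: (0,-46) -> (0,-66) [heading=270, draw]
FD 7: (0,-66) -> (0,-73) [heading=270, draw]
FD 11: (0,-73) -> (0,-84) [heading=270, draw]
LT 184: heading 270 -> 94
Final: pos=(0,-84), heading=94, 13 segment(s) drawn

Start position: (0, 0)
Final position: (0, -84)
Distance = 84; >= 1e-6 -> NOT closed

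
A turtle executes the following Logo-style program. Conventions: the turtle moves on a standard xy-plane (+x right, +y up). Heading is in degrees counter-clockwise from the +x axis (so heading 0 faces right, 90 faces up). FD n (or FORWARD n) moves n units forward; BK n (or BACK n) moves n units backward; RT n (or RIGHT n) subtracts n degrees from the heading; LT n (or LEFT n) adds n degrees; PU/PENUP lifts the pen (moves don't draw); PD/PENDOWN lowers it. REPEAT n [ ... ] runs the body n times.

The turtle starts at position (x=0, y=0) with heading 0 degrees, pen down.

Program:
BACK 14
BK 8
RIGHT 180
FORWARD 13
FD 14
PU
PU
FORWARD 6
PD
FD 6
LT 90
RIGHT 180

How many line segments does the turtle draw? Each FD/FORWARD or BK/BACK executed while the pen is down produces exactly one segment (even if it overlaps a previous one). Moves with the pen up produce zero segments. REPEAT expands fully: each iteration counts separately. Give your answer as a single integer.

Executing turtle program step by step:
Start: pos=(0,0), heading=0, pen down
BK 14: (0,0) -> (-14,0) [heading=0, draw]
BK 8: (-14,0) -> (-22,0) [heading=0, draw]
RT 180: heading 0 -> 180
FD 13: (-22,0) -> (-35,0) [heading=180, draw]
FD 14: (-35,0) -> (-49,0) [heading=180, draw]
PU: pen up
PU: pen up
FD 6: (-49,0) -> (-55,0) [heading=180, move]
PD: pen down
FD 6: (-55,0) -> (-61,0) [heading=180, draw]
LT 90: heading 180 -> 270
RT 180: heading 270 -> 90
Final: pos=(-61,0), heading=90, 5 segment(s) drawn
Segments drawn: 5

Answer: 5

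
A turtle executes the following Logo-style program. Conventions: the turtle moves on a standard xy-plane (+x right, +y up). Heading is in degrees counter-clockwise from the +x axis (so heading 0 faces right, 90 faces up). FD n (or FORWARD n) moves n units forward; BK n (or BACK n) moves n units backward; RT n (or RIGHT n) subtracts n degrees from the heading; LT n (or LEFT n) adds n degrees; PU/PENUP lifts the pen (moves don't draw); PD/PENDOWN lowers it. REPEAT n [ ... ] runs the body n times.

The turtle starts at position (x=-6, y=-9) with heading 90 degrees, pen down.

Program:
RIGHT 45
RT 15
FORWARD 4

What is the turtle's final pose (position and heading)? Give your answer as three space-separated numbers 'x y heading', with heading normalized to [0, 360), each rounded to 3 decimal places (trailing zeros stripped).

Answer: -2.536 -7 30

Derivation:
Executing turtle program step by step:
Start: pos=(-6,-9), heading=90, pen down
RT 45: heading 90 -> 45
RT 15: heading 45 -> 30
FD 4: (-6,-9) -> (-2.536,-7) [heading=30, draw]
Final: pos=(-2.536,-7), heading=30, 1 segment(s) drawn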